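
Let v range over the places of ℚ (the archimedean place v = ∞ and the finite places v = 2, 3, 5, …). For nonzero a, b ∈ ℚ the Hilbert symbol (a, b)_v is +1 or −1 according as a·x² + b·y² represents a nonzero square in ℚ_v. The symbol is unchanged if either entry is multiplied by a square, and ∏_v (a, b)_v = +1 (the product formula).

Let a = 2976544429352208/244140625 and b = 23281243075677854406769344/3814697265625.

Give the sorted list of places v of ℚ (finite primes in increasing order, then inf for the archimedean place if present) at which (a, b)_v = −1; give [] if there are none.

Mod squares: a ≡ 20553, b ≡ 11. Check v ∈ {∞, 2, 3, 5, 11, 13, 17, 31}.
v=17: a=17^1·(≡1), b=17^2·(≡11) mod 17; (1|17)=+1, (11|17)=-1; (−1)^{1·2·8}·(+1)^2·(-1)^1 = -1.
v=5: a=5^-12·(≡3), b=5^-18·(≡4) mod 5; (3|5)=-1, (4|5)=+1; (−1)^{-12·-18·2}·(-1)^-18·(+1)^-12 = +1.
v=∞: 20553 > 0 and 11 > 0  ⇒  (a,b)_∞ = +1.
v=3: a=3^5·(≡2), b=3^8·(≡2) mod 3; (2|3)=-1, (2|3)=-1; (−1)^{5·8·1}·(-1)^8·(-1)^5 = -1.
v=11: a=11^2·(≡9), b=11^3·(≡9) mod 11; (9|11)=+1, (9|11)=+1; (−1)^{2·3·5}·(+1)^3·(+1)^2 = +1.
v=2: v_2(a)=4, v_2(b)=6; units ≡ 1, 3 (mod 8); ε·ε+αω+βω = 0·1+4·1+6·0 ≡ 0  ⇒  (a,b)_2 = +1.
v=31: a=31^5·(≡30), b=31^8·(≡22) mod 31; (30|31)=-1, (22|31)=-1; (−1)^{5·8·15}·(-1)^8·(-1)^5 = -1.
v=13: a=13^1·(≡2), b=13^2·(≡5) mod 13; (2|13)=-1, (5|13)=-1; (−1)^{1·2·6}·(-1)^2·(-1)^1 = -1.
Ram(20553, 11) = {3, 13, 17, 31}; no ℚ_3-point on the conic.

[3, 13, 17, 31]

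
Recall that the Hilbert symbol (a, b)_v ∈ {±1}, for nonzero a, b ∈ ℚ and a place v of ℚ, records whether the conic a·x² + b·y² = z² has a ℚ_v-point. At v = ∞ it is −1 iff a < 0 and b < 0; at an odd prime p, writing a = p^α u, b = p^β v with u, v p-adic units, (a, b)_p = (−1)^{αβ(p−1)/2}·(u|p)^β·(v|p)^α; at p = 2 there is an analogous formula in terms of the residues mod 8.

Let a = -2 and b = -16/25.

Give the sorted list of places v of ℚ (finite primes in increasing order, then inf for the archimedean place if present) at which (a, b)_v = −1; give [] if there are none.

[2, inf]

Mod squares: a ≡ -2, b ≡ -1. Check v ∈ {∞, 2, 5}.
v=2: v_2(a)=1, v_2(b)=4; units ≡ 7, 7 (mod 8); ε·ε+αω+βω = 1·1+1·0+4·0 ≡ 1  ⇒  (a,b)_2 = -1.
v=∞: -2 < 0 and -1 < 0  ⇒  (a,b)_∞ = -1.
v=5: a=5^0·(≡3), b=5^-2·(≡4) mod 5; (3|5)=-1, (4|5)=+1; (−1)^{0·-2·2}·(-1)^-2·(+1)^0 = +1.
|Ram(-2, -1)| = 2, even; anisotropic at {2, ∞}.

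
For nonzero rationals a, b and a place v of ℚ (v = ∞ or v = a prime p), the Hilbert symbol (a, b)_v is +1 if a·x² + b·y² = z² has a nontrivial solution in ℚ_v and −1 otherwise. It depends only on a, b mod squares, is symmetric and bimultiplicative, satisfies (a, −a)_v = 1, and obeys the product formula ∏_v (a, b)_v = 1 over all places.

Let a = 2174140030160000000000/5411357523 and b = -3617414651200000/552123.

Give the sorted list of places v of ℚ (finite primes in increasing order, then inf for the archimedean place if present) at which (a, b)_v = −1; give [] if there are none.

[3, 5, 7, 19]

(a, b) ≡ (1302, -3990) mod (ℚ^×)²; places V = {2, 3, 5, 7, 11, 13, 19, 31, ∞}.
(a,b)_5: α=10, u≡3; β=5, v≡2 (mod 5); (3|5)=-1, (2|5)=-1; sign (−1)^0·-1^5·-1^10 = -1.
(a,b)_7: α=1, u≡4; β=3, v≡4 (mod 7); (4|7)=+1, (4|7)=+1; sign (−1)^1·+1^3·+1^1 = -1.
(a,b)_∞: sgn(1302)=+, sgn(-3990)=−, so +1.
(a,b)_3: α=-7, u≡2; β=-3, v≡2 (mod 3); (2|3)=-1, (2|3)=-1; sign (−1)^1·-1^-3·-1^-7 = -1.
(a,b)_11: α=-4, u≡4; β=-2, v≡1 (mod 11); (4|11)=+1, (1|11)=+1; sign (−1)^0·+1^-2·+1^-4 = +1.
(a,b)_31: α=3, u≡30; β=2, v≡18 (mod 31); (30|31)=-1, (18|31)=+1; sign (−1)^0·-1^2·+1^3 = +1.
(a,b)_2: α=13, β=9; u≡3, v≡5 (mod 8); ε(u)ε(v)=1·0, αω(v)=13·1, βω(u)=9·1; sum ≡ 0  ⇒  +1.
(a,b)_19: α=4, u≡8; β=3, v≡2 (mod 19); (8|19)=-1, (2|19)=-1; sign (−1)^0·-1^3·-1^4 = -1.
(a,b)_13: α=-2, u≡5; β=-2, v≡3 (mod 13); (5|13)=-1, (3|13)=+1; sign (−1)^0·-1^-2·+1^-2 = +1.
|Ram(1302, -3990)| = 4, even; anisotropic at {3, 5, 7, 19}.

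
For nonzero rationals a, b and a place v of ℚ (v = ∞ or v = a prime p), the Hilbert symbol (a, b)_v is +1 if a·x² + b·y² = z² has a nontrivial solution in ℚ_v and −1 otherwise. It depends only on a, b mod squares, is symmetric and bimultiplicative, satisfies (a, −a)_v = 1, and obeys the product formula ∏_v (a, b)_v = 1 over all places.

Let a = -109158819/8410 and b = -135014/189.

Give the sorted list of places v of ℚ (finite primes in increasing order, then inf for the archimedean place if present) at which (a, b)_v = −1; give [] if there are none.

Mod squares: a ≡ -510, b ≡ -7854. Check v ∈ {∞, 2, 3, 5, 7, 11, 17, 19, 29}.
v=29: a=29^-2·(≡11), b=29^0·(≡20) mod 29; (11|29)=-1, (20|29)=+1; (−1)^{-2·0·14}·(-1)^0·(+1)^-2 = +1.
v=5: a=5^-1·(≡3), b=5^0·(≡4) mod 5; (3|5)=-1, (4|5)=+1; (−1)^{-1·0·2}·(-1)^0·(+1)^-1 = +1.
v=19: a=19^2·(≡10), b=19^2·(≡13) mod 19; (10|19)=-1, (13|19)=-1; (−1)^{2·2·9}·(-1)^2·(-1)^2 = +1.
v=2: v_2(a)=-1, v_2(b)=1; units ≡ 1, 1 (mod 8); ε·ε+αω+βω = 0·0+-1·0+1·0 ≡ 0  ⇒  (a,b)_2 = +1.
v=7: a=7^2·(≡4), b=7^-1·(≡5) mod 7; (4|7)=+1, (5|7)=-1; (−1)^{2·-1·3}·(+1)^-1·(-1)^2 = +1.
v=17: a=17^1·(≡4), b=17^1·(≡7) mod 17; (4|17)=+1, (7|17)=-1; (−1)^{1·1·8}·(+1)^1·(-1)^1 = -1.
v=11: a=11^2·(≡8), b=11^1·(≡1) mod 11; (8|11)=-1, (1|11)=+1; (−1)^{2·1·5}·(-1)^1·(+1)^2 = -1.
v=3: a=3^1·(≡1), b=3^-3·(≡1) mod 3; (1|3)=+1, (1|3)=+1; (−1)^{1·-3·1}·(+1)^-3·(+1)^1 = -1.
v=∞: -510 < 0 and -7854 < 0  ⇒  (a,b)_∞ = -1.
Ram(-510, -7854) = {3, 11, 17, ∞}; no ℚ_3-point on the conic.

[3, 11, 17, inf]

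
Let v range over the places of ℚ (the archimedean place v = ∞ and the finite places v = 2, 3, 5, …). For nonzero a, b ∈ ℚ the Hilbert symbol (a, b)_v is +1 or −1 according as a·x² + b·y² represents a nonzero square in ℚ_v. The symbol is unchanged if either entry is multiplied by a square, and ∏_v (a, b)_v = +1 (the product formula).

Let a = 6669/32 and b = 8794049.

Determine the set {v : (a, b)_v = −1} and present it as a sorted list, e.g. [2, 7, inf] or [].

Mod squares: a ≡ 1482, b ≡ 8794049. Check v ∈ {∞, 2, 3, 11, 13, 17, 19, 31, 37, 41}.
v=11: a=11^0·(≡8), b=11^1·(≡1) mod 11; (8|11)=-1, (1|11)=+1; (−1)^{0·1·5}·(-1)^1·(+1)^0 = -1.
v=∞: 1482 > 0 and 8794049 > 0  ⇒  (a,b)_∞ = +1.
v=3: a=3^3·(≡2), b=3^0·(≡2) mod 3; (2|3)=-1, (2|3)=-1; (−1)^{3·0·1}·(-1)^0·(-1)^3 = -1.
v=41: a=41^0·(≡38), b=41^1·(≡18) mod 41; (38|41)=-1, (18|41)=+1; (−1)^{0·1·20}·(-1)^1·(+1)^0 = -1.
v=17: a=17^0·(≡6), b=17^1·(≡4) mod 17; (6|17)=-1, (4|17)=+1; (−1)^{0·1·8}·(-1)^1·(+1)^0 = -1.
v=37: a=37^0·(≡13), b=37^1·(≡26) mod 37; (13|37)=-1, (26|37)=+1; (−1)^{0·1·18}·(-1)^1·(+1)^0 = -1.
v=2: v_2(a)=-5, v_2(b)=0; units ≡ 5, 1 (mod 8); ε·ε+αω+βω = 0·0+-5·0+0·1 ≡ 0  ⇒  (a,b)_2 = +1.
v=31: a=31^0·(≡4), b=31^1·(≡29) mod 31; (4|31)=+1, (29|31)=-1; (−1)^{0·1·15}·(+1)^1·(-1)^0 = +1.
v=19: a=19^1·(≡8), b=19^0·(≡13) mod 19; (8|19)=-1, (13|19)=-1; (−1)^{1·0·9}·(-1)^0·(-1)^1 = -1.
v=13: a=13^1·(≡1), b=13^0·(≡4) mod 13; (1|13)=+1, (4|13)=+1; (−1)^{1·0·6}·(+1)^0·(+1)^1 = +1.
(1482, 8794049 / ℚ) ramifies at {3, 11, 17, 19, 37, 41}: a division algebra.

[3, 11, 17, 19, 37, 41]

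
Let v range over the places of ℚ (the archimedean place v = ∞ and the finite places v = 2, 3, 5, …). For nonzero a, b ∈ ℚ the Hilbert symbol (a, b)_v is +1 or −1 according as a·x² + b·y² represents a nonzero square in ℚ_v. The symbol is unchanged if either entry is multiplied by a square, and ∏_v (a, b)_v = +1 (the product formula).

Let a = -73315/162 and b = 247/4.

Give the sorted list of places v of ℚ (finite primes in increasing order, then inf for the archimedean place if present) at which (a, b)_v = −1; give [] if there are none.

Mod squares: a ≡ -146630, b ≡ 247. Check v ∈ {∞, 2, 3, 5, 11, 13, 19, 31, 43}.
v=19: a=19^0·(≡12), b=19^1·(≡8) mod 19; (12|19)=-1, (8|19)=-1; (−1)^{0·1·9}·(-1)^1·(-1)^0 = -1.
v=5: a=5^1·(≡1), b=5^0·(≡3) mod 5; (1|5)=+1, (3|5)=-1; (−1)^{1·0·2}·(+1)^0·(-1)^1 = -1.
v=3: a=3^-4·(≡1), b=3^0·(≡1) mod 3; (1|3)=+1, (1|3)=+1; (−1)^{-4·0·1}·(+1)^0·(+1)^-4 = +1.
v=11: a=11^1·(≡7), b=11^0·(≡4) mod 11; (7|11)=-1, (4|11)=+1; (−1)^{1·0·5}·(-1)^0·(+1)^1 = +1.
v=43: a=43^1·(≡20), b=43^0·(≡8) mod 43; (20|43)=-1, (8|43)=-1; (−1)^{1·0·21}·(-1)^0·(-1)^1 = -1.
v=13: a=13^0·(≡3), b=13^1·(≡8) mod 13; (3|13)=+1, (8|13)=-1; (−1)^{0·1·6}·(+1)^1·(-1)^0 = +1.
v=2: v_2(a)=-1, v_2(b)=-2; units ≡ 5, 7 (mod 8); ε·ε+αω+βω = 0·1+-1·0+-2·1 ≡ 0  ⇒  (a,b)_2 = +1.
v=31: a=31^1·(≡12), b=31^0·(≡23) mod 31; (12|31)=-1, (23|31)=-1; (−1)^{1·0·15}·(-1)^0·(-1)^1 = -1.
v=∞: -146630 < 0 and 247 > 0  ⇒  (a,b)_∞ = +1.
(-146630, 247 / ℚ) ramifies at {5, 19, 31, 43}: a division algebra.

[5, 19, 31, 43]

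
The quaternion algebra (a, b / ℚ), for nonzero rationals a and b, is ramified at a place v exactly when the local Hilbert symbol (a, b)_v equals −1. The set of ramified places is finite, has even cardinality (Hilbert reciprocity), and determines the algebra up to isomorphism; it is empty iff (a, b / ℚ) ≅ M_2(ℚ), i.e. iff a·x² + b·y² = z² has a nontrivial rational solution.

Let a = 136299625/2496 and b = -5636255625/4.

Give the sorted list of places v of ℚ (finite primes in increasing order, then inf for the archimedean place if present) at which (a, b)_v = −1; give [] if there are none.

Mod squares: a ≡ 15015, b ≡ -1. Check v ∈ {∞, 2, 3, 5, 7, 11, 13, 17}.
v=3: a=3^-1·(≡1), b=3^2·(≡2) mod 3; (1|3)=+1, (2|3)=-1; (−1)^{-1·2·1}·(+1)^2·(-1)^-1 = -1.
v=2: v_2(a)=-6, v_2(b)=-2; units ≡ 7, 7 (mod 8); ε·ε+αω+βω = 1·1+-6·0+-2·0 ≡ 1  ⇒  (a,b)_2 = -1.
v=11: a=11^1·(≡9), b=11^2·(≡2) mod 11; (9|11)=+1, (2|11)=-1; (−1)^{1·2·5}·(+1)^2·(-1)^1 = -1.
v=5: a=5^3·(≡2), b=5^4·(≡4) mod 5; (2|5)=-1, (4|5)=+1; (−1)^{3·4·2}·(-1)^4·(+1)^3 = +1.
v=13: a=13^-1·(≡2), b=13^2·(≡1) mod 13; (2|13)=-1, (1|13)=+1; (−1)^{-1·2·6}·(-1)^2·(+1)^-1 = +1.
v=17: a=17^2·(≡2), b=17^0·(≡2) mod 17; (2|17)=+1, (2|17)=+1; (−1)^{2·0·8}·(+1)^0·(+1)^2 = +1.
v=7: a=7^3·(≡5), b=7^2·(≡5) mod 7; (5|7)=-1, (5|7)=-1; (−1)^{3·2·3}·(-1)^2·(-1)^3 = -1.
v=∞: 15015 > 0 and -1 < 0  ⇒  (a,b)_∞ = +1.
|Ram(15015, -1)| = 4, even; anisotropic at {2, 3, 7, 11}.

[2, 3, 7, 11]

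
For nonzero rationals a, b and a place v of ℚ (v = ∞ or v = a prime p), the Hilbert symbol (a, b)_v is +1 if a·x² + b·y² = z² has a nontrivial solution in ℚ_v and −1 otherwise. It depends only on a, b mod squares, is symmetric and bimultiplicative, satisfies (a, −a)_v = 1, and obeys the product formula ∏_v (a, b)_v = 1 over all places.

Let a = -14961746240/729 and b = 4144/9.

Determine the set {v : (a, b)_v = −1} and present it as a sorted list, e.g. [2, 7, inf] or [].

(a, b) ≡ (-3485, 259) mod (ℚ^×)²; places V = {2, 3, 5, 7, 17, 37, 41, ∞}.
(a,b)_17: α=1, u≡2; β=0, v≡9 (mod 17); (2|17)=+1, (9|17)=+1; sign (−1)^0·+1^0·+1^1 = +1.
(a,b)_7: α=2, u≡4; β=1, v≡2 (mod 7); (4|7)=+1, (2|7)=+1; sign (−1)^0·+1^1·+1^2 = +1.
(a,b)_∞: sgn(-3485)=−, sgn(259)=+, so +1.
(a,b)_5: α=1, u≡3; β=0, v≡1 (mod 5); (3|5)=-1, (1|5)=+1; sign (−1)^0·-1^0·+1^1 = +1.
(a,b)_37: α=2, u≡1; β=1, v≡33 (mod 37); (1|37)=+1, (33|37)=+1; sign (−1)^0·+1^1·+1^2 = +1.
(a,b)_2: α=6, β=4; u≡3, v≡3 (mod 8); ε(u)ε(v)=1·1, αω(v)=6·1, βω(u)=4·1; sum ≡ 1  ⇒  -1.
(a,b)_3: α=-6, u≡1; β=-2, v≡1 (mod 3); (1|3)=+1, (1|3)=+1; sign (−1)^0·+1^-2·+1^-6 = +1.
(a,b)_41: α=1, u≡11; β=0, v≡14 (mod 41); (11|41)=-1, (14|41)=-1; sign (−1)^0·-1^0·-1^1 = -1.
|Ram(-3485, 259)| = 2, even; anisotropic at {2, 41}.

[2, 41]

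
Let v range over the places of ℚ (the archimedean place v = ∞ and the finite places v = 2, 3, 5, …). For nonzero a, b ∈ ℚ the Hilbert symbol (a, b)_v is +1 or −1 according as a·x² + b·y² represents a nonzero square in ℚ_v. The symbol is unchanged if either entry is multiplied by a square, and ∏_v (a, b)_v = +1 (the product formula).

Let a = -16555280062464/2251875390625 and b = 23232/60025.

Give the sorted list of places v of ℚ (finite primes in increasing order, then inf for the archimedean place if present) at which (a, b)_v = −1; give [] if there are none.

[2, 3]

Mod squares: a ≡ -6, b ≡ 3. Check v ∈ {∞, 2, 3, 5, 7, 11, 13}.
v=3: a=3^3·(≡1), b=3^1·(≡1) mod 3; (1|3)=+1, (1|3)=+1; (−1)^{3·1·1}·(+1)^1·(+1)^3 = -1.
v=13: a=13^2·(≡11), b=13^0·(≡10) mod 13; (11|13)=-1, (10|13)=+1; (−1)^{2·0·6}·(-1)^0·(+1)^2 = +1.
v=7: a=7^-8·(≡1), b=7^-4·(≡5) mod 7; (1|7)=+1, (5|7)=-1; (−1)^{-8·-4·3}·(+1)^-4·(-1)^-8 = +1.
v=5: a=5^-8·(≡1), b=5^-2·(≡2) mod 5; (1|5)=+1, (2|5)=-1; (−1)^{-8·-2·2}·(+1)^-2·(-1)^-8 = +1.
v=2: v_2(a)=11, v_2(b)=6; units ≡ 5, 3 (mod 8); ε·ε+αω+βω = 0·1+11·1+6·1 ≡ 1  ⇒  (a,b)_2 = -1.
v=11: a=11^6·(≡5), b=11^2·(≡3) mod 11; (5|11)=+1, (3|11)=+1; (−1)^{6·2·5}·(+1)^2·(+1)^6 = +1.
v=∞: -6 < 0 and 3 > 0  ⇒  (a,b)_∞ = +1.
(-6, 3 / ℚ) ramifies at {2, 3}: a division algebra.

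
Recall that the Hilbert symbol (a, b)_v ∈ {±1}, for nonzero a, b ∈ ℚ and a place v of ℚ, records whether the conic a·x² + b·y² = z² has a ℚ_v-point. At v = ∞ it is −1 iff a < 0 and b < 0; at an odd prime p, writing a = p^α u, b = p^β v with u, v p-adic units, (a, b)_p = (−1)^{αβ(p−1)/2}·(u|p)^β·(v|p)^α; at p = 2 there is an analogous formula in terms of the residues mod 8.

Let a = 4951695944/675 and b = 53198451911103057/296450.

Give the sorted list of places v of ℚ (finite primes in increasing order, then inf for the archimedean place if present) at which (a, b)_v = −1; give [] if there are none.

(a, b) ≡ (76038, 754) mod (ℚ^×)²; places V = {2, 3, 5, 7, 11, 13, 17, 19, 23, 29, 41, ∞}.
(a,b)_13: α=2, u≡9; β=3, v≡6 (mod 13); (9|13)=+1, (6|13)=-1; sign (−1)^0·+1^3·-1^2 = +1.
(a,b)_5: α=-2, u≡2; β=-2, v≡4 (mod 5); (2|5)=-1, (4|5)=+1; sign (−1)^0·-1^-2·+1^-2 = +1.
(a,b)_19: α=1, u≡10; β=2, v≡8 (mod 19); (10|19)=-1, (8|19)=-1; sign (−1)^0·-1^2·-1^1 = -1.
(a,b)_∞: sgn(76038)=+, sgn(754)=+, so +1.
(a,b)_29: α=1, u≡10; β=1, v≡8 (mod 29); (10|29)=-1, (8|29)=-1; sign (−1)^0·-1^1·-1^1 = +1.
(a,b)_23: α=1, u≡11; β=2, v≡18 (mod 23); (11|23)=-1, (18|23)=+1; sign (−1)^0·-1^2·+1^1 = +1.
(a,b)_41: α=0, u≡19; β=2, v≡4 (mod 41); (19|41)=-1, (4|41)=+1; sign (−1)^0·-1^2·+1^0 = +1.
(a,b)_2: α=3, β=-1; u≡3, v≡1 (mod 8); ε(u)ε(v)=1·0, αω(v)=3·0, βω(u)=-1·1; sum ≡ 1  ⇒  -1.
(a,b)_11: α=0, u≡2; β=-2, v≡8 (mod 11); (2|11)=-1, (8|11)=-1; sign (−1)^0·-1^-2·-1^0 = +1.
(a,b)_17: α=2, u≡6; β=2, v≡6 (mod 17); (6|17)=-1, (6|17)=-1; sign (−1)^0·-1^2·-1^2 = +1.
(a,b)_3: α=-3, u≡2; β=2, v≡1 (mod 3); (2|3)=-1, (1|3)=+1; sign (−1)^0·-1^2·+1^-3 = +1.
(a,b)_7: α=0, u≡2; β=-2, v≡3 (mod 7); (2|7)=+1, (3|7)=-1; sign (−1)^0·+1^-2·-1^0 = +1.
|Ram(76038, 754)| = 2, even; anisotropic at {2, 19}.

[2, 19]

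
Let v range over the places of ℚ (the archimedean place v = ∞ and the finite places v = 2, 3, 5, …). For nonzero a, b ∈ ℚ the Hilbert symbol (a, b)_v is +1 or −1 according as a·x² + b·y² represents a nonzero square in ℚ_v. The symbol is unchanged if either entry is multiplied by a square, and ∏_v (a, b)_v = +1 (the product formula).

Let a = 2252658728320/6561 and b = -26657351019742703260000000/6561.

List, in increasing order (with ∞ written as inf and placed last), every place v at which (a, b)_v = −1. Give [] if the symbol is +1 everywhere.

(a, b) ≡ (230230, -150535) mod (ℚ^×)²; places V = {2, 3, 5, 7, 11, 13, 17, 23, ∞}.
(a,b)_7: α=1, u≡2; β=3, v≡6 (mod 7); (2|7)=+1, (6|7)=-1; sign (−1)^1·+1^3·-1^1 = +1.
(a,b)_∞: sgn(230230)=+, sgn(-150535)=−, so +1.
(a,b)_5: α=1, u≡4; β=7, v≡2 (mod 5); (4|5)=+1, (2|5)=-1; sign (−1)^0·+1^7·-1^1 = -1.
(a,b)_23: α=3, u≡11; β=3, v≡11 (mod 23); (11|23)=-1, (11|23)=-1; sign (−1)^1·-1^3·-1^3 = -1.
(a,b)_3: α=-8, u≡1; β=-8, v≡2 (mod 3); (1|3)=+1, (2|3)=-1; sign (−1)^0·+1^-8·-1^-8 = +1.
(a,b)_11: α=1, u≡8; β=3, v≡10 (mod 11); (8|11)=-1, (10|11)=-1; sign (−1)^1·-1^3·-1^1 = -1.
(a,b)_17: α=2, u≡9; β=5, v≡2 (mod 17); (9|17)=+1, (2|17)=+1; sign (−1)^0·+1^5·+1^2 = +1.
(a,b)_2: α=7, β=8; u≡3, v≡1 (mod 8); ε(u)ε(v)=1·0, αω(v)=7·0, βω(u)=8·1; sum ≡ 0  ⇒  +1.
(a,b)_13: α=1, u≡1; β=2, v≡11 (mod 13); (1|13)=+1, (11|13)=-1; sign (−1)^0·+1^2·-1^1 = -1.
(230230, -150535 / ℚ) ramifies at {5, 11, 13, 23}: a division algebra.

[5, 11, 13, 23]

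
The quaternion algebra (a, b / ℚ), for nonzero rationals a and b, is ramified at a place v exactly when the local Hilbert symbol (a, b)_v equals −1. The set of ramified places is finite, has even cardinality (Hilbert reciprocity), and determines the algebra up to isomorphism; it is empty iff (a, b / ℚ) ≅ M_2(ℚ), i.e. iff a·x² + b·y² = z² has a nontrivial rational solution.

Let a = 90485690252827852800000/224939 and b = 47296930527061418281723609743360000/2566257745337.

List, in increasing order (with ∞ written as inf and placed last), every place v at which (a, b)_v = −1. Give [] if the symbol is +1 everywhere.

[2, 5, 11, 17, 31, 37]

Mod squares: a ≡ 2255, b ≡ 1033447. Check v ∈ {∞, 2, 3, 5, 11, 13, 17, 19, 31, 37, 41, 53}.
v=41: a=41^1·(≡28), b=41^2·(≡1) mod 41; (28|41)=-1, (1|41)=+1; (−1)^{1·2·20}·(-1)^2·(+1)^1 = +1.
v=17: a=17^0·(≡14), b=17^-1·(≡13) mod 17; (14|17)=-1, (13|17)=+1; (−1)^{0·-1·8}·(-1)^-1·(+1)^0 = -1.
v=19: a=19^0·(≡12), b=19^-2·(≡10) mod 19; (12|19)=-1, (10|19)=-1; (−1)^{0·-2·9}·(-1)^-2·(-1)^0 = +1.
v=11: a=11^-3·(≡10), b=11^-4·(≡2) mod 11; (10|11)=-1, (2|11)=-1; (−1)^{-3·-4·5}·(-1)^-4·(-1)^-3 = -1.
v=13: a=13^-2·(≡8), b=13^-4·(≡1) mod 13; (8|13)=-1, (1|13)=+1; (−1)^{-2·-4·6}·(-1)^-4·(+1)^-2 = +1.
v=53: a=53^2·(≡47), b=53^3·(≡23) mod 53; (47|53)=+1, (23|53)=-1; (−1)^{2·3·26}·(+1)^3·(-1)^2 = +1.
v=3: a=3^6·(≡2), b=3^6·(≡1) mod 3; (2|3)=-1, (1|3)=+1; (−1)^{6·6·1}·(-1)^6·(+1)^6 = +1.
v=2: v_2(a)=18, v_2(b)=38; units ≡ 7, 7 (mod 8); ε·ε+αω+βω = 1·1+18·0+38·0 ≡ 1  ⇒  (a,b)_2 = -1.
v=∞: 2255 > 0 and 1033447 > 0  ⇒  (a,b)_∞ = +1.
v=31: a=31^2·(≡26), b=31^3·(≡13) mod 31; (26|31)=-1, (13|31)=-1; (−1)^{2·3·15}·(-1)^3·(-1)^2 = -1.
v=37: a=37^2·(≡20), b=37^3·(≡9) mod 37; (20|37)=-1, (9|37)=+1; (−1)^{2·3·18}·(-1)^3·(+1)^2 = -1.
v=5: a=5^5·(≡4), b=5^4·(≡3) mod 5; (4|5)=+1, (3|5)=-1; (−1)^{5·4·2}·(+1)^4·(-1)^5 = -1.
(2255, 1033447 / ℚ) ramifies at {2, 5, 11, 17, 31, 37}: a division algebra.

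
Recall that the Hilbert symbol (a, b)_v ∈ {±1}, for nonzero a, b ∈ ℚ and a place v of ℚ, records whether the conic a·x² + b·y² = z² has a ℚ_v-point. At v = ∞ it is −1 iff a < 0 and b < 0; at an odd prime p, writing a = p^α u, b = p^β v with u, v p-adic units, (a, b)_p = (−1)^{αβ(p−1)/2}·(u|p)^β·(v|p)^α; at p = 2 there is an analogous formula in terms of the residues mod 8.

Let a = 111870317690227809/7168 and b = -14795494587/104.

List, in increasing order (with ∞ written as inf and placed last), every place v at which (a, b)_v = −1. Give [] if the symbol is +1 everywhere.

[7, 17]

(a, b) ≡ (6783, -78) mod (ℚ^×)²; places V = {2, 3, 7, 13, 17, 19, ∞}.
(a,b)_7: α=-1, u≡3; β=0, v≡6 (mod 7); (3|7)=-1, (6|7)=-1; sign (−1)^0·-1^0·-1^-1 = -1.
(a,b)_17: α=7, u≡15; β=4, v≡5 (mod 17); (15|17)=+1, (5|17)=-1; sign (−1)^0·+1^4·-1^7 = -1.
(a,b)_∞: sgn(6783)=+, sgn(-78)=−, so +1.
(a,b)_13: α=0, u≡10; β=-1, v≡11 (mod 13); (10|13)=+1, (11|13)=-1; sign (−1)^0·+1^-1·-1^0 = +1.
(a,b)_2: α=-10, β=-3; u≡7, v≡1 (mod 8); ε(u)ε(v)=1·0, αω(v)=-10·0, βω(u)=-3·0; sum ≡ 0  ⇒  +1.
(a,b)_19: α=1, u≡12; β=0, v≡16 (mod 19); (12|19)=-1, (16|19)=+1; sign (−1)^0·-1^0·+1^1 = +1.
(a,b)_3: α=15, u≡2; β=11, v≡1 (mod 3); (2|3)=-1, (1|3)=+1; sign (−1)^1·-1^11·+1^15 = +1.
(6783, -78 / ℚ) ramifies at {7, 17}: a division algebra.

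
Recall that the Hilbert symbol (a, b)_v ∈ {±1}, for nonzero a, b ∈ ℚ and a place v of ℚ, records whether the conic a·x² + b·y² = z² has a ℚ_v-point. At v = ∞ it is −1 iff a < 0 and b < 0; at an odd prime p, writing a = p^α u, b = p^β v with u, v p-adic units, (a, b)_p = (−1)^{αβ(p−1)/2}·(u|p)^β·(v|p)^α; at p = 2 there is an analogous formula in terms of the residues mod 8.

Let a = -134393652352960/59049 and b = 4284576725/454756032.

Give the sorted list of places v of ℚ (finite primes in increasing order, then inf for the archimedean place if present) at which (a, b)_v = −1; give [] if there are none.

[3, 5, 11, 29]

(a, b) ≡ (-421135, 87) mod (ℚ^×)²; places V = {2, 3, 5, 7, 11, 13, 17, 19, 29, 31, ∞}.
(a,b)_11: α=3, u≡8; β=2, v≡2 (mod 11); (8|11)=-1, (2|11)=-1; sign (−1)^0·-1^2·-1^3 = -1.
(a,b)_2: α=6, β=-6; u≡1, v≡7 (mod 8); ε(u)ε(v)=0·1, αω(v)=6·0, βω(u)=-6·0; sum ≡ 0  ⇒  +1.
(a,b)_3: α=-10, u≡2; β=-9, v≡2 (mod 3); (2|3)=-1, (2|3)=-1; sign (−1)^0·-1^-9·-1^-10 = -1.
(a,b)_29: α=2, u≡12; β=1, v≡26 (mod 29); (12|29)=-1, (26|29)=-1; sign (−1)^0·-1^1·-1^2 = -1.
(a,b)_19: α=1, u≡8; β=-2, v≡5 (mod 19); (8|19)=-1, (5|19)=+1; sign (−1)^0·-1^-2·+1^1 = +1.
(a,b)_31: α=1, u≡23; β=0, v≡1 (mod 31); (23|31)=-1, (1|31)=+1; sign (−1)^0·-1^0·+1^1 = +1.
(a,b)_5: α=1, u≡2; β=2, v≡2 (mod 5); (2|5)=-1, (2|5)=-1; sign (−1)^0·-1^2·-1^1 = -1.
(a,b)_13: α=1, u≡10; β=2, v≡1 (mod 13); (10|13)=+1, (1|13)=+1; sign (−1)^0·+1^2·+1^1 = +1.
(a,b)_17: α=0, u≡11; β=2, v≡13 (mod 17); (11|17)=-1, (13|17)=+1; sign (−1)^0·-1^2·+1^0 = +1.
(a,b)_7: α=2, u≡3; β=0, v≡3 (mod 7); (3|7)=-1, (3|7)=-1; sign (−1)^0·-1^0·-1^2 = +1.
(a,b)_∞: sgn(-421135)=−, sgn(87)=+, so +1.
(-421135, 87 / ℚ) ramifies at {3, 5, 11, 29}: a division algebra.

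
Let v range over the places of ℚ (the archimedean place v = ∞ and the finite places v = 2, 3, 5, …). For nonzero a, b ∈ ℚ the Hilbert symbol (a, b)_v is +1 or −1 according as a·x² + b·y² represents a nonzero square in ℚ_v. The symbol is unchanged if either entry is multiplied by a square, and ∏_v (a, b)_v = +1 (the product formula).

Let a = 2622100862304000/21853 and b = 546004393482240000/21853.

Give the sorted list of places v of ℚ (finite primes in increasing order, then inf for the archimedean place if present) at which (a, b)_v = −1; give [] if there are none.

Mod squares: a ≡ 155155, b ≡ 1148147. Check v ∈ {∞, 2, 3, 5, 7, 11, 13, 31, 37, 41}.
v=37: a=37^0·(≡13), b=37^3·(≡3) mod 37; (13|37)=-1, (3|37)=+1; (−1)^{0·3·18}·(-1)^3·(+1)^0 = -1.
v=7: a=7^3·(≡5), b=7^3·(≡4) mod 7; (5|7)=-1, (4|7)=+1; (−1)^{3·3·3}·(-1)^3·(+1)^3 = +1.
v=41: a=41^-2·(≡26), b=41^-2·(≡3) mod 41; (26|41)=-1, (3|41)=-1; (−1)^{-2·-2·20}·(-1)^-2·(-1)^-2 = +1.
v=∞: 155155 > 0 and 1148147 > 0  ⇒  (a,b)_∞ = +1.
v=2: v_2(a)=8, v_2(b)=14; units ≡ 3, 3 (mod 8); ε·ε+αω+βω = 1·1+8·1+14·1 ≡ 1  ⇒  (a,b)_2 = -1.
v=5: a=5^3·(≡4), b=5^4·(≡3) mod 5; (4|5)=+1, (3|5)=-1; (−1)^{3·4·2}·(+1)^4·(-1)^3 = -1.
v=13: a=13^-1·(≡3), b=13^-1·(≡12) mod 13; (3|13)=+1, (12|13)=+1; (−1)^{-1·-1·6}·(+1)^-1·(+1)^-1 = +1.
v=3: a=3^6·(≡1), b=3^2·(≡2) mod 3; (1|3)=+1, (2|3)=-1; (−1)^{6·2·1}·(+1)^2·(-1)^6 = +1.
v=31: a=31^3·(≡18), b=31^1·(≡15) mod 31; (18|31)=+1, (15|31)=-1; (−1)^{3·1·15}·(+1)^1·(-1)^3 = +1.
v=11: a=11^1·(≡1), b=11^1·(≡4) mod 11; (1|11)=+1, (4|11)=+1; (−1)^{1·1·5}·(+1)^1·(+1)^1 = -1.
|Ram(155155, 1148147)| = 4, even; anisotropic at {2, 5, 11, 37}.

[2, 5, 11, 37]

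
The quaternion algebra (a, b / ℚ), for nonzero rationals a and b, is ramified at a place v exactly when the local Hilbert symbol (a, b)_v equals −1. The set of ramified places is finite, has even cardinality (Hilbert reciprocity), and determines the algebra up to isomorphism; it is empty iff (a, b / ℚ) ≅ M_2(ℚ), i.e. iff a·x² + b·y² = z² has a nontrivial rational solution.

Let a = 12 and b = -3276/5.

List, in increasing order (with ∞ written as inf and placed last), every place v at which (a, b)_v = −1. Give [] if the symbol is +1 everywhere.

[5, 7]

(a, b) ≡ (3, -455) mod (ℚ^×)²; places V = {2, 3, 5, 7, 13, ∞}.
(a,b)_3: α=1, u≡1; β=2, v≡1 (mod 3); (1|3)=+1, (1|3)=+1; sign (−1)^0·+1^2·+1^1 = +1.
(a,b)_∞: sgn(3)=+, sgn(-455)=−, so +1.
(a,b)_2: α=2, β=2; u≡3, v≡1 (mod 8); ε(u)ε(v)=1·0, αω(v)=2·0, βω(u)=2·1; sum ≡ 0  ⇒  +1.
(a,b)_7: α=0, u≡5; β=1, v≡3 (mod 7); (5|7)=-1, (3|7)=-1; sign (−1)^0·-1^1·-1^0 = -1.
(a,b)_13: α=0, u≡12; β=1, v≡12 (mod 13); (12|13)=+1, (12|13)=+1; sign (−1)^0·+1^1·+1^0 = +1.
(a,b)_5: α=0, u≡2; β=-1, v≡4 (mod 5); (2|5)=-1, (4|5)=+1; sign (−1)^0·-1^-1·+1^0 = -1.
(3, -455 / ℚ) ramifies at {5, 7}: a division algebra.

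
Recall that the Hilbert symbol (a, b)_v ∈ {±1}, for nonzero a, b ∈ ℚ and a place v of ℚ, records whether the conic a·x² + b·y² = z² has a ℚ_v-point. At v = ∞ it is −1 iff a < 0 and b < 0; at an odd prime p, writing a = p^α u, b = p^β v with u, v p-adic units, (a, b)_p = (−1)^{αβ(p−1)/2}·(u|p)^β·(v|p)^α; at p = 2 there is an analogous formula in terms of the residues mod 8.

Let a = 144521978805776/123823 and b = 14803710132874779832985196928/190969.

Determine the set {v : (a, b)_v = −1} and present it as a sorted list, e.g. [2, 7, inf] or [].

Mod squares: a ≡ 1839383, b ≡ 136114342. Check v ∈ {∞, 2, 7, 11, 13, 17, 19, 23, 29, 37, 41}.
v=∞: 1839383 > 0 and 136114342 > 0  ⇒  (a,b)_∞ = +1.
v=7: a=7^-3·(≡3), b=7^1·(≡6) mod 7; (3|7)=-1, (6|7)=-1; (−1)^{-3·1·3}·(-1)^1·(-1)^-3 = -1.
v=23: a=23^0·(≡12), b=23^-2·(≡15) mod 23; (12|23)=+1, (15|23)=-1; (−1)^{0·-2·11}·(+1)^-2·(-1)^0 = +1.
v=17: a=17^1·(≡10), b=17^3·(≡8) mod 17; (10|17)=-1, (8|17)=+1; (−1)^{1·3·8}·(-1)^3·(+1)^1 = -1.
v=29: a=29^1·(≡7), b=29^3·(≡23) mod 29; (7|29)=+1, (23|29)=+1; (−1)^{1·3·14}·(+1)^3·(+1)^1 = +1.
v=37: a=37^0·(≡2), b=37^1·(≡27) mod 37; (2|37)=-1, (27|37)=+1; (−1)^{0·1·18}·(-1)^1·(+1)^0 = -1.
v=19: a=19^-2·(≡2), b=19^-2·(≡15) mod 19; (2|19)=-1, (15|19)=-1; (−1)^{-2·-2·9}·(-1)^-2·(-1)^-2 = +1.
v=41: a=41^3·(≡31), b=41^5·(≡31) mod 41; (31|41)=+1, (31|41)=+1; (−1)^{3·5·20}·(+1)^5·(+1)^3 = +1.
v=2: v_2(a)=4, v_2(b)=7; units ≡ 7, 3 (mod 8); ε·ε+αω+βω = 1·1+4·1+7·0 ≡ 1  ⇒  (a,b)_2 = -1.
v=13: a=13^3·(≡9), b=13^3·(≡10) mod 13; (9|13)=+1, (10|13)=+1; (−1)^{3·3·6}·(+1)^3·(+1)^3 = +1.
v=11: a=11^2·(≡10), b=11^4·(≡9) mod 11; (10|11)=-1, (9|11)=+1; (−1)^{2·4·5}·(-1)^4·(+1)^2 = +1.
Ram(1839383, 136114342) = {2, 7, 17, 37}; no ℚ_2-point on the conic.

[2, 7, 17, 37]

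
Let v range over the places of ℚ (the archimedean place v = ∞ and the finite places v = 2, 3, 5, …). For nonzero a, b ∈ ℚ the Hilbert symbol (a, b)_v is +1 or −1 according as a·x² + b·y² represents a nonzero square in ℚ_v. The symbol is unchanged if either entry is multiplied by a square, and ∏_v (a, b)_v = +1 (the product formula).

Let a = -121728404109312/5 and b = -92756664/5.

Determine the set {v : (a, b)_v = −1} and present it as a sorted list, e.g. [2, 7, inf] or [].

Mod squares: a ≡ -390, b ≡ -70. Check v ∈ {∞, 2, 3, 5, 7, 11, 13}.
v=∞: -390 < 0 and -70 < 0  ⇒  (a,b)_∞ = -1.
v=11: a=11^2·(≡10), b=11^2·(≡10) mod 11; (10|11)=-1, (10|11)=-1; (−1)^{2·2·5}·(-1)^2·(-1)^2 = +1.
v=7: a=7^2·(≡4), b=7^1·(≡4) mod 7; (4|7)=+1, (4|7)=+1; (−1)^{2·1·3}·(+1)^1·(+1)^2 = +1.
v=2: v_2(a)=11, v_2(b)=3; units ≡ 5, 5 (mod 8); ε·ε+αω+βω = 0·0+11·1+3·1 ≡ 0  ⇒  (a,b)_2 = +1.
v=3: a=3^3·(≡2), b=3^4·(≡2) mod 3; (2|3)=-1, (2|3)=-1; (−1)^{3·4·1}·(-1)^4·(-1)^3 = -1.
v=13: a=13^5·(≡9), b=13^2·(≡6) mod 13; (9|13)=+1, (6|13)=-1; (−1)^{5·2·6}·(+1)^2·(-1)^5 = -1.
v=5: a=5^-1·(≡3), b=5^-1·(≡1) mod 5; (3|5)=-1, (1|5)=+1; (−1)^{-1·-1·2}·(-1)^-1·(+1)^-1 = -1.
|Ram(-390, -70)| = 4, even; anisotropic at {3, 5, 13, ∞}.

[3, 5, 13, inf]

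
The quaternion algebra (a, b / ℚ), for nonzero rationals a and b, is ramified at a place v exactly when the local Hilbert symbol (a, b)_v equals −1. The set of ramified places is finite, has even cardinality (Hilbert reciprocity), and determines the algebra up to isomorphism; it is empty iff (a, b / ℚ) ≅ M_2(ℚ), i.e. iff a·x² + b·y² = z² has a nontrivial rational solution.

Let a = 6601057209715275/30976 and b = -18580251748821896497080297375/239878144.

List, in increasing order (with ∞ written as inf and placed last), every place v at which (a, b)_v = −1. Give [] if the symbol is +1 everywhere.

[23, 29]

(a, b) ≡ (19, -56695) mod (ℚ^×)²; places V = {2, 3, 5, 11, 17, 19, 23, 29, ∞}.
(a,b)_17: α=0, u≡8; β=3, v≡6 (mod 17); (8|17)=+1, (6|17)=-1; sign (−1)^0·+1^3·-1^0 = +1.
(a,b)_29: α=2, u≡14; β=3, v≡8 (mod 29); (14|29)=-1, (8|29)=-1; sign (−1)^0·-1^3·-1^2 = -1.
(a,b)_3: α=10, u≡1; β=24, v≡2 (mod 3); (1|3)=+1, (2|3)=-1; sign (−1)^0·+1^24·-1^10 = +1.
(a,b)_2: α=-8, β=-14; u≡3, v≡1 (mod 8); ε(u)ε(v)=1·0, αω(v)=-8·0, βω(u)=-14·1; sum ≡ 0  ⇒  +1.
(a,b)_19: α=1, u≡17; β=2, v≡5 (mod 19); (17|19)=+1, (5|19)=+1; sign (−1)^0·+1^2·+1^1 = +1.
(a,b)_∞: sgn(19)=+, sgn(-56695)=−, so +1.
(a,b)_11: α=-2, u≡7; β=-4, v≡6 (mod 11); (7|11)=-1, (6|11)=-1; sign (−1)^0·-1^-4·-1^-2 = +1.
(a,b)_23: α=4, u≡10; β=3, v≡14 (mod 23); (10|23)=-1, (14|23)=-1; sign (−1)^0·-1^3·-1^4 = -1.
(a,b)_5: α=2, u≡1; β=3, v≡4 (mod 5); (1|5)=+1, (4|5)=+1; sign (−1)^0·+1^3·+1^2 = +1.
(19, -56695 / ℚ) ramifies at {23, 29}: a division algebra.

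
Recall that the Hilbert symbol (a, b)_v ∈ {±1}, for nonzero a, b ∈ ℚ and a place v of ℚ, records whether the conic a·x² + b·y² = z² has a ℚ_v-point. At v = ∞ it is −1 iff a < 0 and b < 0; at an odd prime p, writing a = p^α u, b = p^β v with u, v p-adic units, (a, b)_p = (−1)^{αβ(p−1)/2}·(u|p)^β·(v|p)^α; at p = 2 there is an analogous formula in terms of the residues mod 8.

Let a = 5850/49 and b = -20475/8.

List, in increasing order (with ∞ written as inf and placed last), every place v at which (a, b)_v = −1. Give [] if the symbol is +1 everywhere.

[7, 13]

Mod squares: a ≡ 26, b ≡ -182. Check v ∈ {∞, 2, 3, 5, 7, 13}.
v=5: a=5^2·(≡1), b=5^2·(≡2) mod 5; (1|5)=+1, (2|5)=-1; (−1)^{2·2·2}·(+1)^2·(-1)^2 = +1.
v=7: a=7^-2·(≡5), b=7^1·(≡1) mod 7; (5|7)=-1, (1|7)=+1; (−1)^{-2·1·3}·(-1)^1·(+1)^-2 = -1.
v=13: a=13^1·(≡6), b=13^1·(≡3) mod 13; (6|13)=-1, (3|13)=+1; (−1)^{1·1·6}·(-1)^1·(+1)^1 = -1.
v=2: v_2(a)=1, v_2(b)=-3; units ≡ 5, 5 (mod 8); ε·ε+αω+βω = 0·0+1·1+-3·1 ≡ 0  ⇒  (a,b)_2 = +1.
v=3: a=3^2·(≡2), b=3^2·(≡1) mod 3; (2|3)=-1, (1|3)=+1; (−1)^{2·2·1}·(-1)^2·(+1)^2 = +1.
v=∞: 26 > 0 and -182 < 0  ⇒  (a,b)_∞ = +1.
(26, -182 / ℚ) ramifies at {7, 13}: a division algebra.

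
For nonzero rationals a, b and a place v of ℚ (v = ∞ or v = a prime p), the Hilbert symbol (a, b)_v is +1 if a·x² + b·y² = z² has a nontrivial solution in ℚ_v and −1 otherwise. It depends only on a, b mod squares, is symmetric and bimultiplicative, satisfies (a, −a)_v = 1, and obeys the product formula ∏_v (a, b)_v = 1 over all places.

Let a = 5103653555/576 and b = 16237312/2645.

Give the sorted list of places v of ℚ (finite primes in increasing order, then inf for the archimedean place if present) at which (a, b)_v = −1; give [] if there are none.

(a, b) ≡ (860795, 317135) mod (ℚ^×)²; places V = {2, 3, 5, 7, 11, 13, 17, 19, 23, 41, ∞}.
(a,b)_13: α=1, u≡8; β=1, v≡6 (mod 13); (8|13)=-1, (6|13)=-1; sign (−1)^0·-1^1·-1^1 = +1.
(a,b)_17: α=1, u≡1; β=1, v≡11 (mod 17); (1|17)=+1, (11|17)=-1; sign (−1)^0·+1^1·-1^1 = -1.
(a,b)_19: α=1, u≡11; β=0, v≡16 (mod 19); (11|19)=+1, (16|19)=+1; sign (−1)^0·+1^0·+1^1 = +1.
(a,b)_11: α=2, u≡4; β=0, v≡5 (mod 11); (4|11)=+1, (5|11)=+1; sign (−1)^0·+1^0·+1^2 = +1.
(a,b)_41: α=1, u≡17; β=1, v≡26 (mod 41); (17|41)=-1, (26|41)=-1; sign (−1)^0·-1^1·-1^1 = +1.
(a,b)_23: α=0, u≡15; β=-2, v≡5 (mod 23); (15|23)=-1, (5|23)=-1; sign (−1)^0·-1^-2·-1^0 = +1.
(a,b)_5: α=1, u≡1; β=-1, v≡3 (mod 5); (1|5)=+1, (3|5)=-1; sign (−1)^0·+1^-1·-1^1 = -1.
(a,b)_3: α=-2, u≡2; β=0, v≡2 (mod 3); (2|3)=-1, (2|3)=-1; sign (−1)^0·-1^0·-1^-2 = +1.
(a,b)_∞: sgn(860795)=+, sgn(317135)=+, so +1.
(a,b)_7: α=2, u≡5; β=1, v≡2 (mod 7); (5|7)=-1, (2|7)=+1; sign (−1)^0·-1^1·+1^2 = -1.
(a,b)_2: α=-6, β=8; u≡3, v≡7 (mod 8); ε(u)ε(v)=1·1, αω(v)=-6·0, βω(u)=8·1; sum ≡ 1  ⇒  -1.
(860795, 317135 / ℚ) ramifies at {2, 5, 7, 17}: a division algebra.

[2, 5, 7, 17]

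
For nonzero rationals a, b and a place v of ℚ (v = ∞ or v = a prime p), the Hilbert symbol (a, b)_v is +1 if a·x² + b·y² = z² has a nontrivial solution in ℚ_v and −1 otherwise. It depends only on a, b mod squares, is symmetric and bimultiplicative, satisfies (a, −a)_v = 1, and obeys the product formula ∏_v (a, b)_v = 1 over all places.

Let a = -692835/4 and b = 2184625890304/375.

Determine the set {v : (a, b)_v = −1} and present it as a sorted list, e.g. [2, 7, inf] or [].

[13, 19]

(a, b) ≡ (-692835, 15) mod (ℚ^×)²; places V = {2, 3, 5, 11, 13, 17, 19, ∞}.
(a,b)_11: α=1, u≡3; β=2, v≡9 (mod 11); (3|11)=+1, (9|11)=+1; sign (−1)^0·+1^2·+1^1 = +1.
(a,b)_17: α=1, u≡7; β=2, v≡2 (mod 17); (7|17)=-1, (2|17)=+1; sign (−1)^0·-1^2·+1^1 = +1.
(a,b)_5: α=1, u≡2; β=-3, v≡3 (mod 5); (2|5)=-1, (3|5)=-1; sign (−1)^0·-1^-3·-1^1 = +1.
(a,b)_∞: sgn(-692835)=−, sgn(15)=+, so +1.
(a,b)_19: α=1, u≡18; β=2, v≡8 (mod 19); (18|19)=-1, (8|19)=-1; sign (−1)^0·-1^2·-1^1 = -1.
(a,b)_13: α=1, u≡11; β=2, v≡11 (mod 13); (11|13)=-1, (11|13)=-1; sign (−1)^0·-1^2·-1^1 = -1.
(a,b)_2: α=-2, β=10; u≡5, v≡7 (mod 8); ε(u)ε(v)=0·1, αω(v)=-2·0, βω(u)=10·1; sum ≡ 0  ⇒  +1.
(a,b)_3: α=1, u≡1; β=-1, v≡2 (mod 3); (1|3)=+1, (2|3)=-1; sign (−1)^1·+1^-1·-1^1 = +1.
Ram(-692835, 15) = {13, 19}; no ℚ_13-point on the conic.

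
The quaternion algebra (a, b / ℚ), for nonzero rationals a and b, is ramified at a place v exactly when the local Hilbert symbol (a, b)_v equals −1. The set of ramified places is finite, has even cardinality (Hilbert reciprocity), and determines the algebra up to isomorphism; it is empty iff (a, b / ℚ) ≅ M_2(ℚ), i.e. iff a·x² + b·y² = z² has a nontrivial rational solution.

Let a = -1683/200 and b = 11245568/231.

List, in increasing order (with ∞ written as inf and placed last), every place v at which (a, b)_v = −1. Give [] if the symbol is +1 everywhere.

(a, b) ≡ (-374, 8778) mod (ℚ^×)²; places V = {2, 3, 5, 7, 11, 17, 19, ∞}.
(a,b)_∞: sgn(-374)=−, sgn(8778)=+, so +1.
(a,b)_7: α=0, u≡1; β=-1, v≡1 (mod 7); (1|7)=+1, (1|7)=+1; sign (−1)^0·+1^-1·+1^0 = +1.
(a,b)_17: α=1, u≡12; β=2, v≡5 (mod 17); (12|17)=-1, (5|17)=-1; sign (−1)^0·-1^2·-1^1 = -1.
(a,b)_2: α=-3, β=11; u≡5, v≡5 (mod 8); ε(u)ε(v)=0·0, αω(v)=-3·1, βω(u)=11·1; sum ≡ 0  ⇒  +1.
(a,b)_3: α=2, u≡1; β=-1, v≡1 (mod 3); (1|3)=+1, (1|3)=+1; sign (−1)^0·+1^-1·+1^2 = +1.
(a,b)_19: α=0, u≡16; β=1, v≡1 (mod 19); (16|19)=+1, (1|19)=+1; sign (−1)^0·+1^1·+1^0 = +1.
(a,b)_11: α=1, u≡6; β=-1, v≡7 (mod 11); (6|11)=-1, (7|11)=-1; sign (−1)^1·-1^-1·-1^1 = -1.
(a,b)_5: α=-2, u≡4; β=0, v≡3 (mod 5); (4|5)=+1, (3|5)=-1; sign (−1)^0·+1^0·-1^-2 = +1.
|Ram(-374, 8778)| = 2, even; anisotropic at {11, 17}.

[11, 17]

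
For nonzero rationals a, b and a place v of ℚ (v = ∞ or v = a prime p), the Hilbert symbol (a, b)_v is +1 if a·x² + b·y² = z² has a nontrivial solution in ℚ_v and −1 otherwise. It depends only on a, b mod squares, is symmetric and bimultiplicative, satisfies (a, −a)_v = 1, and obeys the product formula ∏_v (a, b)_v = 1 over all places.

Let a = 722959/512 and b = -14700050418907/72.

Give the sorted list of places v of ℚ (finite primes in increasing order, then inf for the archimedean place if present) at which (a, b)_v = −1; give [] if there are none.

[2, 7, 17, 19]

Mod squares: a ≡ 782, b ≡ -104006. Check v ∈ {∞, 2, 3, 7, 17, 19, 23, 43}.
v=19: a=19^0·(≡10), b=19^1·(≡1) mod 19; (10|19)=-1, (1|19)=+1; (−1)^{0·1·9}·(-1)^1·(+1)^0 = -1.
v=43: a=43^2·(≡42), b=43^2·(≡6) mod 43; (42|43)=-1, (6|43)=+1; (−1)^{2·2·21}·(-1)^2·(+1)^2 = +1.
v=23: a=23^1·(≡14), b=23^3·(≡3) mod 23; (14|23)=-1, (3|23)=+1; (−1)^{1·3·11}·(-1)^3·(+1)^1 = +1.
v=3: a=3^0·(≡2), b=3^-2·(≡1) mod 3; (2|3)=-1, (1|3)=+1; (−1)^{0·-2·1}·(-1)^-2·(+1)^0 = +1.
v=17: a=17^1·(≡5), b=17^3·(≡15) mod 17; (5|17)=-1, (15|17)=+1; (−1)^{1·3·8}·(-1)^3·(+1)^1 = -1.
v=2: v_2(a)=-9, v_2(b)=-3; units ≡ 7, 5 (mod 8); ε·ε+αω+βω = 1·0+-9·1+-3·0 ≡ 1  ⇒  (a,b)_2 = -1.
v=∞: 782 > 0 and -104006 < 0  ⇒  (a,b)_∞ = +1.
v=7: a=7^0·(≡6), b=7^1·(≡6) mod 7; (6|7)=-1, (6|7)=-1; (−1)^{0·1·3}·(-1)^1·(-1)^0 = -1.
(782, -104006 / ℚ) ramifies at {2, 7, 17, 19}: a division algebra.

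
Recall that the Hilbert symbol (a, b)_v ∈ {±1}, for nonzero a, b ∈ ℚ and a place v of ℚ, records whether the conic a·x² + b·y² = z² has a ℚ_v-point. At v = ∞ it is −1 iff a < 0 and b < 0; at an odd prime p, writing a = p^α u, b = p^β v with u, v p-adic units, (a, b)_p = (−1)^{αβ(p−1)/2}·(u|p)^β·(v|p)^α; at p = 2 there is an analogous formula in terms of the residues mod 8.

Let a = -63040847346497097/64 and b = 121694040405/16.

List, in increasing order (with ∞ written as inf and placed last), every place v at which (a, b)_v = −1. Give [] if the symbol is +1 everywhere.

Mod squares: a ≡ -3553, b ≡ 5. Check v ∈ {∞, 2, 3, 5, 7, 11, 17, 19, 23}.
v=17: a=17^3·(≡3), b=17^2·(≡6) mod 17; (3|17)=-1, (6|17)=-1; (−1)^{3·2·8}·(-1)^2·(-1)^3 = -1.
v=3: a=3^8·(≡2), b=3^2·(≡2) mod 3; (2|3)=-1, (2|3)=-1; (−1)^{8·2·1}·(-1)^2·(-1)^8 = +1.
v=7: a=7^2·(≡3), b=7^2·(≡6) mod 7; (3|7)=-1, (6|7)=-1; (−1)^{2·2·3}·(-1)^2·(-1)^2 = +1.
v=11: a=11^1·(≡8), b=11^0·(≡5) mod 11; (8|11)=-1, (5|11)=+1; (−1)^{1·0·5}·(-1)^0·(+1)^1 = +1.
v=23: a=23^2·(≡12), b=23^2·(≡7) mod 23; (12|23)=+1, (7|23)=-1; (−1)^{2·2·11}·(+1)^2·(-1)^2 = +1.
v=∞: -3553 < 0 and 5 > 0  ⇒  (a,b)_∞ = +1.
v=19: a=19^3·(≡8), b=19^2·(≡4) mod 19; (8|19)=-1, (4|19)=+1; (−1)^{3·2·9}·(-1)^2·(+1)^3 = +1.
v=5: a=5^0·(≡2), b=5^1·(≡1) mod 5; (2|5)=-1, (1|5)=+1; (−1)^{0·1·2}·(-1)^1·(+1)^0 = -1.
v=2: v_2(a)=-6, v_2(b)=-4; units ≡ 7, 5 (mod 8); ε·ε+αω+βω = 1·0+-6·1+-4·0 ≡ 0  ⇒  (a,b)_2 = +1.
Ram(-3553, 5) = {5, 17}; no ℚ_5-point on the conic.

[5, 17]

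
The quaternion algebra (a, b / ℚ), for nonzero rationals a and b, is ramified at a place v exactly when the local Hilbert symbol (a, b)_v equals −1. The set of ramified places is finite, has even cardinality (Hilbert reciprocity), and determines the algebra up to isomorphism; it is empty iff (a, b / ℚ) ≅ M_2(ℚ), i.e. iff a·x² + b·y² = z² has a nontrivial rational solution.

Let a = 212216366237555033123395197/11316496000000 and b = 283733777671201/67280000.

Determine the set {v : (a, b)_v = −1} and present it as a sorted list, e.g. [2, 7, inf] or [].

(a, b) ≡ (7293, 2) mod (ℚ^×)²; places V = {2, 3, 5, 11, 13, 17, 19, 29, 41, ∞}.
(a,b)_13: α=9, u≡2; β=6, v≡6 (mod 13); (2|13)=-1, (6|13)=-1; sign (−1)^0·-1^6·-1^9 = -1.
(a,b)_19: α=2, u≡4; β=0, v≡3 (mod 19); (4|19)=+1, (3|19)=-1; sign (−1)^0·+1^0·-1^2 = +1.
(a,b)_5: α=-6, u≡3; β=-4, v≡2 (mod 5); (3|5)=-1, (2|5)=-1; sign (−1)^0·-1^-4·-1^-6 = +1.
(a,b)_29: α=-4, u≡14; β=-2, v≡12 (mod 29); (14|29)=-1, (12|29)=-1; sign (−1)^0·-1^-2·-1^-4 = +1.
(a,b)_17: α=3, u≡13; β=2, v≡4 (mod 17); (13|17)=+1, (4|17)=+1; sign (−1)^0·+1^2·+1^3 = +1.
(a,b)_3: α=1, u≡1; β=0, v≡2 (mod 3); (1|3)=+1, (2|3)=-1; sign (−1)^0·+1^0·-1^1 = -1.
(a,b)_11: α=3, u≡1; β=2, v≡8 (mod 11); (1|11)=+1, (8|11)=-1; sign (−1)^0·+1^2·-1^3 = -1.
(a,b)_41: α=4, u≡1; β=2, v≡21 (mod 41); (1|41)=+1, (21|41)=+1; sign (−1)^0·+1^2·+1^4 = +1.
(a,b)_∞: sgn(7293)=+, sgn(2)=+, so +1.
(a,b)_2: α=-10, β=-7; u≡5, v≡1 (mod 8); ε(u)ε(v)=0·0, αω(v)=-10·0, βω(u)=-7·1; sum ≡ 1  ⇒  -1.
Ram(7293, 2) = {2, 3, 11, 13}; no ℚ_2-point on the conic.

[2, 3, 11, 13]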